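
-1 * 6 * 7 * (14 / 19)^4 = -1613472 / 130321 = -12.38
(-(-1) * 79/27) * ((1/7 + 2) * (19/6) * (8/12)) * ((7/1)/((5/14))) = 21014/81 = 259.43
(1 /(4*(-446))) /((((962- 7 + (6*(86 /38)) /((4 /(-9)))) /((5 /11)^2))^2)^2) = -101813281250 /72796331294856718310694703903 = -0.00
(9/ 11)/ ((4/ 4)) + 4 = 53/ 11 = 4.82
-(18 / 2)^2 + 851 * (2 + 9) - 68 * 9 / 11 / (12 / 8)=101672 / 11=9242.91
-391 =-391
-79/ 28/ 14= -79/ 392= -0.20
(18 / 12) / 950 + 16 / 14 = 15221 / 13300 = 1.14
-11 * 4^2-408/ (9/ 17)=-2840/ 3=-946.67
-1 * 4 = -4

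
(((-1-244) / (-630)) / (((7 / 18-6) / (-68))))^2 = 226576 / 10201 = 22.21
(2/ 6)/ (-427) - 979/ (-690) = 417803/ 294630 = 1.42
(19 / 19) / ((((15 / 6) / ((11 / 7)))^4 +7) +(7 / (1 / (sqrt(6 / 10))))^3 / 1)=-13136812942000 / 24725956723637029 +5761966721280*sqrt(15) / 3532279531948147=0.01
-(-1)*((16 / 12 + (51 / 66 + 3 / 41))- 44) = -113167 / 2706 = -41.82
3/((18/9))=3/2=1.50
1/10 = 0.10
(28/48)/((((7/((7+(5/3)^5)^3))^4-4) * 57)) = -14700505151454556328716481661071215809836032/5745797442053321985942015685156951962408871527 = -0.00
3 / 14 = 0.21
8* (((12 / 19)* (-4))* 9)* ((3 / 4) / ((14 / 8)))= -10368 / 133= -77.95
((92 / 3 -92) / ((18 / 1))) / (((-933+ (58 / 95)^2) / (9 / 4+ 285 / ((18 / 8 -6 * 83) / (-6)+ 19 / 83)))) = 17326907975 / 833506396947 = 0.02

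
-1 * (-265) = 265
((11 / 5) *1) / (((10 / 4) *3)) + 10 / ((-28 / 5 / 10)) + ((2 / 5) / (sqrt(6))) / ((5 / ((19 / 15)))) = -9221 / 525 + 19 *sqrt(6) / 1125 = -17.52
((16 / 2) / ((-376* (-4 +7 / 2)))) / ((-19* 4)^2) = 1 / 135736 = 0.00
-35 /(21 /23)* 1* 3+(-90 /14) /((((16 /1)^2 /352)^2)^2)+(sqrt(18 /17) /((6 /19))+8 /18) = -35490437 /258048+19* sqrt(34) /34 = -134.28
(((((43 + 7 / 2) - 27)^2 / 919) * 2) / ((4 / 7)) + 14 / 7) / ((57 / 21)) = 177457 / 139688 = 1.27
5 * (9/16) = 45/16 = 2.81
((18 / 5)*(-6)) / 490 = -54 / 1225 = -0.04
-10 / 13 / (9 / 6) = -20 / 39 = -0.51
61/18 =3.39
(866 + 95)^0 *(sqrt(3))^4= 9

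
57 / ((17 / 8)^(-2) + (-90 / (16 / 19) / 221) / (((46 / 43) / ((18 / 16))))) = -630454656 / 3175637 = -198.53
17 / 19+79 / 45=2266 / 855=2.65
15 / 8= 1.88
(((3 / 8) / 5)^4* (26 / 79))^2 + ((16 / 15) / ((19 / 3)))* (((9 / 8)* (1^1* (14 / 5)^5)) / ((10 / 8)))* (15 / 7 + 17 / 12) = 18040504095164429931 / 194279833600000000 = 92.86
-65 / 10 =-13 / 2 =-6.50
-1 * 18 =-18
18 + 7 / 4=79 / 4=19.75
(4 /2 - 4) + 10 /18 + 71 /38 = 145 /342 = 0.42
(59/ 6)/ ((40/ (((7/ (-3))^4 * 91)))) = 663.12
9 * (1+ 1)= 18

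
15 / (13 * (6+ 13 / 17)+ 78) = 255 / 2821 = 0.09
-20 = -20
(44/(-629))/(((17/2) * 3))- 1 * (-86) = 2758706/32079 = 86.00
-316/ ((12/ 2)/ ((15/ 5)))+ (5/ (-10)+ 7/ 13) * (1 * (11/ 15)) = -61609/ 390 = -157.97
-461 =-461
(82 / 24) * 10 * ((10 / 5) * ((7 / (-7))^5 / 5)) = -41 / 3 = -13.67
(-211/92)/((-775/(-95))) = -4009/14260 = -0.28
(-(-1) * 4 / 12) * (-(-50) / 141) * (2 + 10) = 200 / 141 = 1.42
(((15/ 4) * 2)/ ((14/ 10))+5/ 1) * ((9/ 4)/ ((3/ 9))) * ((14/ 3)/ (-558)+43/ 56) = 5161855/ 97216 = 53.10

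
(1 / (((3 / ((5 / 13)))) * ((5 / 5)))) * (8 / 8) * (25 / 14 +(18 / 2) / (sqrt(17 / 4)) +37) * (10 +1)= 330 * sqrt(17) / 221 +9955 / 182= 60.85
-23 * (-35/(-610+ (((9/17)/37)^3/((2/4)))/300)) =-10016542107250/7590174764257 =-1.32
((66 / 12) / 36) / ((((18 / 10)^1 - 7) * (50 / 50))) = -55 / 1872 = -0.03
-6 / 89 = -0.07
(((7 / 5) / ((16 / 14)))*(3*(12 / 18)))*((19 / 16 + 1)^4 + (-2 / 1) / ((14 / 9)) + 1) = 72613121 / 1310720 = 55.40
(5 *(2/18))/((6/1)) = 5/54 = 0.09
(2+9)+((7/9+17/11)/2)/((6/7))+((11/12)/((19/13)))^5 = 84394761503461/6777459330048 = 12.45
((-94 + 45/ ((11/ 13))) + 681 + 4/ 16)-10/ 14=197033/ 308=639.72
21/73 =0.29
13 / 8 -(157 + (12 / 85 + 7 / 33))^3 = -3896075.51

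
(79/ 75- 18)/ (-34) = 1271/ 2550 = 0.50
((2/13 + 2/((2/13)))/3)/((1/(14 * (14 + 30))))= 35112/13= 2700.92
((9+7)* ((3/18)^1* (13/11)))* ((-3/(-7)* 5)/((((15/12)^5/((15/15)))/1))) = 106496/48125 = 2.21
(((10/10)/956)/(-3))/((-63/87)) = 29/60228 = 0.00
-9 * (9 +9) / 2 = -81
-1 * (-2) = 2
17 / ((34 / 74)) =37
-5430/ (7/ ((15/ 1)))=-81450/ 7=-11635.71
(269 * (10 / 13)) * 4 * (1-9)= -86080 / 13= -6621.54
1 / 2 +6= 13 / 2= 6.50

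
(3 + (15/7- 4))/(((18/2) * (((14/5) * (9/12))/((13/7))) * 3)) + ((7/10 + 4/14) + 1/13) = 3973223/3611790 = 1.10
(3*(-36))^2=11664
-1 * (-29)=29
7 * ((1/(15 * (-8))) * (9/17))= -21/680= -0.03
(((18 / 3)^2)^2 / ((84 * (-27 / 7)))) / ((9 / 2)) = -8 / 9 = -0.89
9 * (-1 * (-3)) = 27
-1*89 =-89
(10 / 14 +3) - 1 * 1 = 19 / 7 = 2.71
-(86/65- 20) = 1214/65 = 18.68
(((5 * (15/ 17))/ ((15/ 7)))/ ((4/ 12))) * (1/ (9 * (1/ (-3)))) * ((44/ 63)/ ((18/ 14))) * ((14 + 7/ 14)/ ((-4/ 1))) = 11165/ 2754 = 4.05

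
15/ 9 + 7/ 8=61/ 24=2.54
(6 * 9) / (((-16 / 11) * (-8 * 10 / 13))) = 3861 / 640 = 6.03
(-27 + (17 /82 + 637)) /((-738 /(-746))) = 6221267 /10086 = 616.82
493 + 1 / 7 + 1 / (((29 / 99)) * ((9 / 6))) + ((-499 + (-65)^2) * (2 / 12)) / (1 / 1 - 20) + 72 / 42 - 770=-1178511 / 3857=-305.55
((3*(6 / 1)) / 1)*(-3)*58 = -3132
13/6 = 2.17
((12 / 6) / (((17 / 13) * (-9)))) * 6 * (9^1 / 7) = -156 / 119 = -1.31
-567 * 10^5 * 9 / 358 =-255150000 / 179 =-1425418.99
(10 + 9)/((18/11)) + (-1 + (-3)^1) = 137/18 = 7.61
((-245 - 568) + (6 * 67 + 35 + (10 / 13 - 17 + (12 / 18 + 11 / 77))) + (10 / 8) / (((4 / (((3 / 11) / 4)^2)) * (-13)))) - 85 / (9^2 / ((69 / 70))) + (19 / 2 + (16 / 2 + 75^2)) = 399570535879 / 76108032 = 5250.04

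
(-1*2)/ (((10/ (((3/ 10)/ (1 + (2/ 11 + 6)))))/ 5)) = -33/ 790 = -0.04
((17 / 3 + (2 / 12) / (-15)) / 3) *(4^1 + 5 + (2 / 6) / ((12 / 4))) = 20869 / 1215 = 17.18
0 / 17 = 0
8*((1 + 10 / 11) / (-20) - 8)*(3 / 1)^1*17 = -181662 / 55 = -3302.95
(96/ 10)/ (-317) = -48/ 1585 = -0.03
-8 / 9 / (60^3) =-1 / 243000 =-0.00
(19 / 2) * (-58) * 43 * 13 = -308009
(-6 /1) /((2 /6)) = -18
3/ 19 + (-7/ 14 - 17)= -659/ 38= -17.34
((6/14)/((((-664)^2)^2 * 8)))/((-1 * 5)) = -3/54428999188480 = -0.00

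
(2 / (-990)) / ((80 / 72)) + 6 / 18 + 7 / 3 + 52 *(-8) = -682003 / 1650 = -413.34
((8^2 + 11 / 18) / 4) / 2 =1163 / 144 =8.08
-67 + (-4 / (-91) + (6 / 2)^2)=-5274 / 91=-57.96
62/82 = 31/41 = 0.76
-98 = -98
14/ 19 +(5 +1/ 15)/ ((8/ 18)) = 1153/ 95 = 12.14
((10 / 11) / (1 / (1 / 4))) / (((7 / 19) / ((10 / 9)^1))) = 475 / 693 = 0.69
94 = 94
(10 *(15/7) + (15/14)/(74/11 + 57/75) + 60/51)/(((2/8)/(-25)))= -557377250/245021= -2274.81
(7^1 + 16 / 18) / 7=71 / 63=1.13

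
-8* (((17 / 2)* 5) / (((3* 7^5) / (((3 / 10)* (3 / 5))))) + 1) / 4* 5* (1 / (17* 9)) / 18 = -336191 / 92572956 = -0.00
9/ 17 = 0.53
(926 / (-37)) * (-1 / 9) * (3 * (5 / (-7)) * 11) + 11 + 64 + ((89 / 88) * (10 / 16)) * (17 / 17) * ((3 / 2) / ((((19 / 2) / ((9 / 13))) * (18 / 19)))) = 135480175 / 14222208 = 9.53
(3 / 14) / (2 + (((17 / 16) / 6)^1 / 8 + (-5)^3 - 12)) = -0.00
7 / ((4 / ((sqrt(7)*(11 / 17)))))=77*sqrt(7) / 68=3.00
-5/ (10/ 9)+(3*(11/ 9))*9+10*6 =177/ 2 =88.50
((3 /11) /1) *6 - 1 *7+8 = 29 /11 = 2.64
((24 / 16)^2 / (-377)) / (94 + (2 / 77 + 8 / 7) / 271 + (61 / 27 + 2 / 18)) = -5070681 / 81881932912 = -0.00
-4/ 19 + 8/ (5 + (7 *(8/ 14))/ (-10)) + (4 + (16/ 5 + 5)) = 29997/ 2185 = 13.73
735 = 735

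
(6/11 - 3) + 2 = -5/11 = -0.45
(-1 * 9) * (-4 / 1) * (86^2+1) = 266292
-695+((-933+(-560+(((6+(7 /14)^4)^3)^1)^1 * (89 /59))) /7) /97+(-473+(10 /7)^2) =-1167.66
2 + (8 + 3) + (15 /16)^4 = 902593 /65536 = 13.77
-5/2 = -2.50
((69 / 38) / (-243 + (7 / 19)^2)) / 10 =-1311 / 1753480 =-0.00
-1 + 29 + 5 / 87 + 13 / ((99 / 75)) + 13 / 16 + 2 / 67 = 13250681 / 341968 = 38.75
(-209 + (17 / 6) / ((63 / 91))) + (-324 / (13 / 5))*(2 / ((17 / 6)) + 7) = -13905245 / 11934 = -1165.18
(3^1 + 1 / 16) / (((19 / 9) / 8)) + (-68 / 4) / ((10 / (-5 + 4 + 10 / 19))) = 1179 / 95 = 12.41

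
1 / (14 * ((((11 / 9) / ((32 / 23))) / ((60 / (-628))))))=-2160 / 278047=-0.01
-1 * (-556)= 556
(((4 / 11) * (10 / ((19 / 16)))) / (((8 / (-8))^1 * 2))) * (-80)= 25600 / 209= 122.49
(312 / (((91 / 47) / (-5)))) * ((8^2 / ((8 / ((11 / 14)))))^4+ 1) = -21152803080 / 16807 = -1258571.02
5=5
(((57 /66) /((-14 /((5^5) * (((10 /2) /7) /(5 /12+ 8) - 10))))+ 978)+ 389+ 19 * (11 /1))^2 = 144172927619416609 /11854418884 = 12161956.57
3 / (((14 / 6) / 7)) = 9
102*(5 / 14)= 255 / 7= 36.43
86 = 86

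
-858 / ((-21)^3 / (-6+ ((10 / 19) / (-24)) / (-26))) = -391193 / 703836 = -0.56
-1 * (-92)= 92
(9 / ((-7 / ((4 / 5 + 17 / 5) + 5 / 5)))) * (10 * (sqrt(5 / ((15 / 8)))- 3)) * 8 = 11232 / 7- 2496 * sqrt(6) / 7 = 731.15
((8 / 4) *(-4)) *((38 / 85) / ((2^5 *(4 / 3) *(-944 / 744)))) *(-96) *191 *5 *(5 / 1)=-30374730 / 1003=-30283.88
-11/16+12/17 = 5/272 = 0.02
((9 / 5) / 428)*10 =9 / 214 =0.04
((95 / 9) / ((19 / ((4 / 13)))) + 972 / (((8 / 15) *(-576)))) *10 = -224125 / 7488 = -29.93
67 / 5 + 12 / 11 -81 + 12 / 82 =-149648 / 2255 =-66.36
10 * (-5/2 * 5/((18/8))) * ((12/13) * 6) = -4000/13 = -307.69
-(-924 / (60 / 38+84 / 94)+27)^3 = 259608602138257 / 6229504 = 41674040.52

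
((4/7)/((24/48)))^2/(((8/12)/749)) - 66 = 1401.43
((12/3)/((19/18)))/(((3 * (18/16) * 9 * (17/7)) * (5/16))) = 7168/43605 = 0.16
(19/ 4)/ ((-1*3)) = -19/ 12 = -1.58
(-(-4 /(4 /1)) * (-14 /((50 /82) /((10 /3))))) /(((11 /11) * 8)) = -287 /30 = -9.57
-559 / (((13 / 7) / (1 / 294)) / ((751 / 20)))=-38.44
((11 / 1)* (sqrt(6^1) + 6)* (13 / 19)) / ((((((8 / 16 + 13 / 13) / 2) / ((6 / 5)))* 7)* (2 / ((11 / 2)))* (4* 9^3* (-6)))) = -1573 / 969570 - 1573* sqrt(6) / 5817420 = -0.00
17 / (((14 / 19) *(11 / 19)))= 6137 / 154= 39.85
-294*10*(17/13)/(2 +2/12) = -1774.44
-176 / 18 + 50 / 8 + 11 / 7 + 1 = -241 / 252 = -0.96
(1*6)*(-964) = -5784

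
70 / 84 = 5 / 6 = 0.83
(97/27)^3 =912673/19683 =46.37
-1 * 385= -385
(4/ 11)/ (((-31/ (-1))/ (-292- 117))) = -1636/ 341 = -4.80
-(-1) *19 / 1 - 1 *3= 16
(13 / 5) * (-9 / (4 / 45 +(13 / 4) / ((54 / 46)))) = -12636 / 1543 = -8.19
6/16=0.38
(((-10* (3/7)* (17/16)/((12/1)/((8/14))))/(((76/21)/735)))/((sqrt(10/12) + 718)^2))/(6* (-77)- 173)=7098776955/52768911797311024- 823905* sqrt(30)/13192227949327756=0.00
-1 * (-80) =80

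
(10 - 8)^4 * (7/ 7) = 16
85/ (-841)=-85/ 841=-0.10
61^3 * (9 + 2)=2496791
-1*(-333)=333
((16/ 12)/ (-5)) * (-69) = 92/ 5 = 18.40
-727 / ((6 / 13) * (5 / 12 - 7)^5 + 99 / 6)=391951872 / 3068160655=0.13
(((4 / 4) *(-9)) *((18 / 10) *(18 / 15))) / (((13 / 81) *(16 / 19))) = -373977 / 2600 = -143.84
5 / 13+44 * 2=1149 / 13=88.38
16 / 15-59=-869 / 15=-57.93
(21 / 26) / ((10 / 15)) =63 / 52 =1.21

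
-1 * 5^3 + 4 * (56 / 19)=-2151 / 19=-113.21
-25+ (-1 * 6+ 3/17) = -524/17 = -30.82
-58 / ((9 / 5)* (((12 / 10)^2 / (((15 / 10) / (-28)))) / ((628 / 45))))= 113825 / 6804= 16.73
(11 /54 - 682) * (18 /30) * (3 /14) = -87.66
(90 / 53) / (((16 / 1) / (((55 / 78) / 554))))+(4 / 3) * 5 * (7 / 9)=855043715 / 164896992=5.19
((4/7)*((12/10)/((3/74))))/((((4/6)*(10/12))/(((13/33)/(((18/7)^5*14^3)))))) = 3367/86605200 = 0.00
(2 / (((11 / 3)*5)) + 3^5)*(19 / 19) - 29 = 11776 / 55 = 214.11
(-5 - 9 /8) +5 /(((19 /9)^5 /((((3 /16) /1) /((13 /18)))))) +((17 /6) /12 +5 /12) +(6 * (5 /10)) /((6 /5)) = -6816762883 /2317628664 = -2.94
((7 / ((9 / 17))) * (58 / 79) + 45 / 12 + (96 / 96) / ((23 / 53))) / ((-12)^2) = 1031011 / 9419328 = 0.11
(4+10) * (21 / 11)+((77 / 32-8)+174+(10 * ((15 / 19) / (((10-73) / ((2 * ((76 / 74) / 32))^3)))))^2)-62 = 108594785868447592331 / 815683260256026624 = 133.13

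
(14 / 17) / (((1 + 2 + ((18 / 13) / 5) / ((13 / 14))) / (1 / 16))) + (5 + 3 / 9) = 2027419 / 379032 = 5.35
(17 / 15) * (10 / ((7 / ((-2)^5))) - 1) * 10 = -3706 / 7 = -529.43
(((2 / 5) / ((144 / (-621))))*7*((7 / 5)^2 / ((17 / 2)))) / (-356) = 23667 / 3026000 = 0.01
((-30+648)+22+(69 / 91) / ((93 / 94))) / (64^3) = 0.00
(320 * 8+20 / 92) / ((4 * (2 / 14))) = 412195 / 92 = 4480.38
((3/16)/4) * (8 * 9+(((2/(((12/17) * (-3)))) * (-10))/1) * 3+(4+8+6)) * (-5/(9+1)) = -355/128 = -2.77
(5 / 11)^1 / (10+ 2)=5 / 132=0.04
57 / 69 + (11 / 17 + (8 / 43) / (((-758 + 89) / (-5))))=16585432 / 11247897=1.47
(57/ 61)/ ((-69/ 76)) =-1444/ 1403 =-1.03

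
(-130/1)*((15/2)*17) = -16575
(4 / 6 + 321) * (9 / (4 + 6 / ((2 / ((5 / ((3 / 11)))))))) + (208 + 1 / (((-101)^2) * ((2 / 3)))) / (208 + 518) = 43130685061 / 873899268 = 49.35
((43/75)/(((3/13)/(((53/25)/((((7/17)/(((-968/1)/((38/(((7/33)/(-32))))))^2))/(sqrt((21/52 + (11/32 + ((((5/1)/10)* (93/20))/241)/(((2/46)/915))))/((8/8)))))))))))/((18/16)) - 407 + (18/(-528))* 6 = -17917/44 + 32815321* sqrt(5120493742)/507389832000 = -402.58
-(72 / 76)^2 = -324 / 361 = -0.90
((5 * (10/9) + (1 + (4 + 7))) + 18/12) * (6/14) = 49/6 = 8.17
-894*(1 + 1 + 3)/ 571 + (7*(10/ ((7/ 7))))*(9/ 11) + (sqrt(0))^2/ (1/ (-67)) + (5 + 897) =5976022/ 6281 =951.44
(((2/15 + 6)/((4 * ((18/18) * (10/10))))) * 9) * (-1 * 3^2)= -621/5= -124.20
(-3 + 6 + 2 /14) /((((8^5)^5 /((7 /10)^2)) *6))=77 /11333679558887148512870400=0.00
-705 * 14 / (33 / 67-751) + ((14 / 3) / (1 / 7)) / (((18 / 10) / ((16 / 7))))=37086455 / 678834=54.63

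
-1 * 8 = -8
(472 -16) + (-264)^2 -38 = 70114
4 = 4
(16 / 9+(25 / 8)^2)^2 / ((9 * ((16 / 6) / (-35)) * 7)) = -221046005 / 7962624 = -27.76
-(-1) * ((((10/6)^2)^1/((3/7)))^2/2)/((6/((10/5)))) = 30625/4374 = 7.00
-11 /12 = -0.92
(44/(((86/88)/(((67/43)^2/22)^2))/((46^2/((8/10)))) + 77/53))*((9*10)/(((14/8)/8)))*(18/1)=292884066160876800/1333113084779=219699.34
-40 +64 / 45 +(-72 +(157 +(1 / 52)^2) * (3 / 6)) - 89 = -29465443 / 243360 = -121.08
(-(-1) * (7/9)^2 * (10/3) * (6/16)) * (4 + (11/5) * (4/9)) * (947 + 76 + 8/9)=25285960/6561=3853.98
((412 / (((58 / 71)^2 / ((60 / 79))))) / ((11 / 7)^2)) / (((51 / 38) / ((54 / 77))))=149162383440 / 1503315253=99.22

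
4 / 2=2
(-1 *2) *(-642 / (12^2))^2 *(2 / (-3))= 11449 / 432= 26.50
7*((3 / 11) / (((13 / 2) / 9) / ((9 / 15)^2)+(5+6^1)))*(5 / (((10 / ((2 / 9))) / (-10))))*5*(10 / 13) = -27000 / 43043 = -0.63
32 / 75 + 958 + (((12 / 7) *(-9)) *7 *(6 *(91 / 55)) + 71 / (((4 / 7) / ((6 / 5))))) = 58379 / 1650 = 35.38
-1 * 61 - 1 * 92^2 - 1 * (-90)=-8435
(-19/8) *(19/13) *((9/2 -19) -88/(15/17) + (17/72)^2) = 1068373363/2695680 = 396.33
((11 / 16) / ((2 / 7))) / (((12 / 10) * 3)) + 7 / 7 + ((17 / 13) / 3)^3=6648383 / 3796416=1.75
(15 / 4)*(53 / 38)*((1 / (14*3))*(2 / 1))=265 / 1064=0.25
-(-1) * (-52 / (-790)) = 26 / 395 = 0.07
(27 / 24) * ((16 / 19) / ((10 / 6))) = 54 / 95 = 0.57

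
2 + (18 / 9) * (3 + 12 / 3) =16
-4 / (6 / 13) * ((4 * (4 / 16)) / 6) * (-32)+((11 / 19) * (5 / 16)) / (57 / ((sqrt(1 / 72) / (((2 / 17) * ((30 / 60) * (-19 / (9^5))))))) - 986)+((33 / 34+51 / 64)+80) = 116556165 * sqrt(2) / 96756853120718048+71999770428865971473665 / 562544344043854731072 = 127.99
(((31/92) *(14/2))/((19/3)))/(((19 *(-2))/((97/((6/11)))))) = -231539/132848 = -1.74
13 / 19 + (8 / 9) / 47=5651 / 8037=0.70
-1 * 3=-3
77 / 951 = 0.08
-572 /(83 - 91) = 143 /2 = 71.50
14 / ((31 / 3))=42 / 31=1.35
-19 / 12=-1.58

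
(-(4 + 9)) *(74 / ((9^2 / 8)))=-95.01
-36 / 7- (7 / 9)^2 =-3259 / 567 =-5.75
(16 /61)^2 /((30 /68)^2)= 295936 /837225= 0.35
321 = 321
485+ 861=1346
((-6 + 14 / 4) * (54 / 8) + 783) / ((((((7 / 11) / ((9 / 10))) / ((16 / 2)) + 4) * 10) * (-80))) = -606771 / 2590400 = -0.23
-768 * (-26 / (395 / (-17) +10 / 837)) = -284124672 / 330445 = -859.82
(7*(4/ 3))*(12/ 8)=14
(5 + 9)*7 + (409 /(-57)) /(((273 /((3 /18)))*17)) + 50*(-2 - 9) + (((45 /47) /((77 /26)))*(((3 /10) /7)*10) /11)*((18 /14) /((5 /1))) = -199918301364011 /442300044186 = -452.00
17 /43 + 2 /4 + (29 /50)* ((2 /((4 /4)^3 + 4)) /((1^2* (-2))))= 0.78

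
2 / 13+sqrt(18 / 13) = 2 / 13+3 * sqrt(26) / 13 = 1.33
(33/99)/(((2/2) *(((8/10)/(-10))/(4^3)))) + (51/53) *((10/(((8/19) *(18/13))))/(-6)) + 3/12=-2054287/7632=-269.17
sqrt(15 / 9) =sqrt(15) / 3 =1.29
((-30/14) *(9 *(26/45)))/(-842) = 39/2947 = 0.01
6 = 6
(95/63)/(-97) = -95/6111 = -0.02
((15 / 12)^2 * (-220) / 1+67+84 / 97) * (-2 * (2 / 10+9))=2461989 / 485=5076.27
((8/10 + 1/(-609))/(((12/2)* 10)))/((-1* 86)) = -2431/15712200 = -0.00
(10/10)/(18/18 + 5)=1/6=0.17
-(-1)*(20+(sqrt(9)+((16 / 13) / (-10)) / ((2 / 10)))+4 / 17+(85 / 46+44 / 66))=25.13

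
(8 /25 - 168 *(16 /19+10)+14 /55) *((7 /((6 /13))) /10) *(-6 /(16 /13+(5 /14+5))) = 78787073638 /31323875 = 2515.24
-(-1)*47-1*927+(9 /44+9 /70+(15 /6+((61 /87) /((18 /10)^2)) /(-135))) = -257022874853 /293014260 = -877.17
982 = 982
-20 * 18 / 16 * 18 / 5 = -81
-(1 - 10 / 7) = 3 / 7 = 0.43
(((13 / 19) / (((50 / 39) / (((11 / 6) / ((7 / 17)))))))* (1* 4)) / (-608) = -31603 / 2021600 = -0.02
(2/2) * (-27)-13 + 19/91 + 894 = 77733/91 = 854.21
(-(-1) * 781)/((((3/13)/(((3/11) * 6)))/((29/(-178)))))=-80301/89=-902.26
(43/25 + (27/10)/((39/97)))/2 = 5483/1300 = 4.22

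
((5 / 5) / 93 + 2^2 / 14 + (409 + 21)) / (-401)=-280123 / 261051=-1.07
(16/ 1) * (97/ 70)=776/ 35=22.17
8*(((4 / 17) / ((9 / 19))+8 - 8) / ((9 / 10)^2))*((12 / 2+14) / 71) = 1.38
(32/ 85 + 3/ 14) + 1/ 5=941/ 1190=0.79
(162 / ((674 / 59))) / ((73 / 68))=324972 / 24601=13.21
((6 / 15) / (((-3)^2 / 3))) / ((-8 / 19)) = -19 / 60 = -0.32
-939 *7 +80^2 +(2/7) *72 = -1067/7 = -152.43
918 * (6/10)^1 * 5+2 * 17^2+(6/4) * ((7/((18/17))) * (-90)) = 4879/2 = 2439.50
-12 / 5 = -2.40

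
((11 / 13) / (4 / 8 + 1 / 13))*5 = 22 / 3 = 7.33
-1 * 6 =-6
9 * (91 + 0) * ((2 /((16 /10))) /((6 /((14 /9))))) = 3185 /12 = 265.42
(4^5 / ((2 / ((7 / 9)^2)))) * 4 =1238.91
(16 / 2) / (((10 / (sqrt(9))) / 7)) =84 / 5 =16.80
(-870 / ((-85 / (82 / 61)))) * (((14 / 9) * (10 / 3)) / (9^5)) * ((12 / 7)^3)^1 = 6087680 / 1000152279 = 0.01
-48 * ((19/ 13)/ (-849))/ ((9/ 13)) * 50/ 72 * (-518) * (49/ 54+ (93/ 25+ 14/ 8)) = -169469398/ 618921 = -273.81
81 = 81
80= 80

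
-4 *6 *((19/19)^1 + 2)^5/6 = -972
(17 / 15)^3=4913 / 3375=1.46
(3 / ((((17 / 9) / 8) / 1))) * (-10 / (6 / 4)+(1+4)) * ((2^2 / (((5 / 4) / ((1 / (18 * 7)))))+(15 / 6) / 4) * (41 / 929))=-67199 / 110551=-0.61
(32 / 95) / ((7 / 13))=416 / 665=0.63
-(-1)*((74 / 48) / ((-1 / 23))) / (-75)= 851 / 1800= 0.47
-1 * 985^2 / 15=-194045 / 3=-64681.67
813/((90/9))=813/10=81.30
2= 2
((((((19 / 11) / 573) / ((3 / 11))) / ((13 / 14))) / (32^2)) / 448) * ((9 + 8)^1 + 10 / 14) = 589 / 1281466368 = 0.00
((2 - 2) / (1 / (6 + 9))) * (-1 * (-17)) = 0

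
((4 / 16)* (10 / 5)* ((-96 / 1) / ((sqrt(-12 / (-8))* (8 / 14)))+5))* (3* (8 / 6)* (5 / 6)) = 25 / 3 - 280* sqrt(6) / 3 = -220.29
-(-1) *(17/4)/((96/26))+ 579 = 111389/192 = 580.15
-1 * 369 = -369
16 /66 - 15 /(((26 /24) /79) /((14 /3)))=-2189776 /429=-5104.37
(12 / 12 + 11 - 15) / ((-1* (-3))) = -1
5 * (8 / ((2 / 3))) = 60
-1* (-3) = 3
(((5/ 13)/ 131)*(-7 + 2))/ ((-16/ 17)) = 425/ 27248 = 0.02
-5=-5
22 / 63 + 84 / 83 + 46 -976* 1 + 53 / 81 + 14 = -43013021 / 47061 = -913.98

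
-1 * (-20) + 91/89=1871/89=21.02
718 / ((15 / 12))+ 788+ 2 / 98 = 333793 / 245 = 1362.42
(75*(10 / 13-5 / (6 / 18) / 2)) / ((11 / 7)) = -91875 / 286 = -321.24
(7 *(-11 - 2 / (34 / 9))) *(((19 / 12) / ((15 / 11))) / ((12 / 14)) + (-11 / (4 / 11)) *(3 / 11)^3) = -3019429 / 50490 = -59.80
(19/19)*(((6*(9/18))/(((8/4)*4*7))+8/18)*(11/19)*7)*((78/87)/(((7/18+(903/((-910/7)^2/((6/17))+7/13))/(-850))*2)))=28487383056275/12244122035488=2.33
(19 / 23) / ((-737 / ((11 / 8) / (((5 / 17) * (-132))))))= 323 / 8136480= 0.00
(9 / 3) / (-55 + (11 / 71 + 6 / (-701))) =-49771 / 910040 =-0.05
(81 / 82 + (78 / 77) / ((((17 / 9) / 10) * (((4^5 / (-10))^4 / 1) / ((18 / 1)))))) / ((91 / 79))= 0.86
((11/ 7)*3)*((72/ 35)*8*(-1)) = -19008/ 245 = -77.58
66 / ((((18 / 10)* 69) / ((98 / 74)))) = 5390 / 7659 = 0.70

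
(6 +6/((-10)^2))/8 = 303/400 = 0.76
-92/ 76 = -23/ 19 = -1.21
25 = 25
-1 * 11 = -11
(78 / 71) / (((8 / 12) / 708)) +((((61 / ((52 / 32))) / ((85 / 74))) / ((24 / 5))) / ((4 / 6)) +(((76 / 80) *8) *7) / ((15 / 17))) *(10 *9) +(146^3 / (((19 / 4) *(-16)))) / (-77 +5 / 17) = 7820000071591 / 971900540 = 8046.09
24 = 24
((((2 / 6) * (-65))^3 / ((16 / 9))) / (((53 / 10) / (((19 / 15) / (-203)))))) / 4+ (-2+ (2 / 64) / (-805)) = -502832 / 1590795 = -0.32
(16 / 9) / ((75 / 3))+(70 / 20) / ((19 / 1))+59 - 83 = -203017 / 8550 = -23.74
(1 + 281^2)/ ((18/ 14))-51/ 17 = 552707/ 9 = 61411.89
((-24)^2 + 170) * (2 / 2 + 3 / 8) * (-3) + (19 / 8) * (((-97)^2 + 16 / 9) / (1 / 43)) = 68975887 / 72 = 957998.43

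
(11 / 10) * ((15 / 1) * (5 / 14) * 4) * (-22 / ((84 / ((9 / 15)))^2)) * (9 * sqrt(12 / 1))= -3267 * sqrt(3) / 6860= -0.82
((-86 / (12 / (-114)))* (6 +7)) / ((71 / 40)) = 5983.66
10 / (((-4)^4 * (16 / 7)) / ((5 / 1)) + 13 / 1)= 350 / 4551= 0.08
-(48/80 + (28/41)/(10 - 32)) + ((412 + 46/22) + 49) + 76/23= 2196371/4715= 465.83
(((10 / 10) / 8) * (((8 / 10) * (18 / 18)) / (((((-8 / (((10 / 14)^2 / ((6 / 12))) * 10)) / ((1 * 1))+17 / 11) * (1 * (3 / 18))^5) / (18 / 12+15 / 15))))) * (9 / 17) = 8019000 / 5933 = 1351.59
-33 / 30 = -11 / 10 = -1.10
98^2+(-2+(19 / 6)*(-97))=55769 / 6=9294.83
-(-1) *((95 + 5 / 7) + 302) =2784 / 7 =397.71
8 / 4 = 2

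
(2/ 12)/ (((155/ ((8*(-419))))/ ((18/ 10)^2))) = -45252/ 3875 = -11.68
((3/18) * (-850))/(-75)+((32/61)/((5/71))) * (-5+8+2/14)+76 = 1946491/19215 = 101.30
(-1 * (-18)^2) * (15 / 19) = -4860 / 19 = -255.79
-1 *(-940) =940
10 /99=0.10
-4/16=-1/4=-0.25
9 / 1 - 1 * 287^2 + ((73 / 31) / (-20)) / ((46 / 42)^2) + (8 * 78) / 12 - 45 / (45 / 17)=-27000985693 / 327980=-82325.10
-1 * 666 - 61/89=-59335/89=-666.69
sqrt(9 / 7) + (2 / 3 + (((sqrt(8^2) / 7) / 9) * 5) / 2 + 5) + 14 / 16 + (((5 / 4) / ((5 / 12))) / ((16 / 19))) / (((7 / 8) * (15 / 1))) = 3 * sqrt(7) / 7 + 2567 / 360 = 8.26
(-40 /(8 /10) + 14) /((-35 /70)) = 72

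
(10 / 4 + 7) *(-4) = -38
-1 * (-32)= 32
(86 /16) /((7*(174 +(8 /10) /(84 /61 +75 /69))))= 743255 /168739312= 0.00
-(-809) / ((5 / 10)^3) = 6472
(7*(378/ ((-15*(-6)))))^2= 21609/ 25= 864.36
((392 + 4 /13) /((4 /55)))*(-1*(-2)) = 140250 /13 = 10788.46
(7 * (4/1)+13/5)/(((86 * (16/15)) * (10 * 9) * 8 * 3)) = 17/110080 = 0.00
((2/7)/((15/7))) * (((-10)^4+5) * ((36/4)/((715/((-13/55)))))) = -12006/3025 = -3.97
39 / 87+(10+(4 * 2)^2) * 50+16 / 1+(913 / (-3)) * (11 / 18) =5528711 / 1566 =3530.47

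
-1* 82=-82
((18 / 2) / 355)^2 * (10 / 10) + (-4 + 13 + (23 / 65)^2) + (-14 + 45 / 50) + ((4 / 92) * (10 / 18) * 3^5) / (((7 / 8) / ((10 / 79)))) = -1693090299391 / 541784247550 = -3.13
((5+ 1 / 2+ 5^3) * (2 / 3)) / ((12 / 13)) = 377 / 4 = 94.25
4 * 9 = 36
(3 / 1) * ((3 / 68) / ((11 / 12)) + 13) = 7320 / 187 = 39.14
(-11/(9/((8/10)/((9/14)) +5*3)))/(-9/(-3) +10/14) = -56287/10530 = -5.35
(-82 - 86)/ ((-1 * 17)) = 9.88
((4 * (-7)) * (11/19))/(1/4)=-1232/19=-64.84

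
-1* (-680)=680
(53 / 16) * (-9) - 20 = -797 / 16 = -49.81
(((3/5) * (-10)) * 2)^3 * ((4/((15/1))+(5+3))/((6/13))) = -154752/5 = -30950.40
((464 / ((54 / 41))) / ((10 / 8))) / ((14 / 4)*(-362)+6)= -0.22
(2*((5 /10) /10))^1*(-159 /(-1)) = 159 /10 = 15.90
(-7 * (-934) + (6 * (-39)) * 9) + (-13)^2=4601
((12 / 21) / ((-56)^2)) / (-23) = -1 / 126224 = -0.00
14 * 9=126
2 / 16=1 / 8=0.12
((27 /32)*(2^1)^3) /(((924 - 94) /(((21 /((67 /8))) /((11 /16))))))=9072 /305855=0.03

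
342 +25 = 367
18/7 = 2.57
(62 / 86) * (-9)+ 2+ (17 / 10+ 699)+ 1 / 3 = 898543 / 1290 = 696.54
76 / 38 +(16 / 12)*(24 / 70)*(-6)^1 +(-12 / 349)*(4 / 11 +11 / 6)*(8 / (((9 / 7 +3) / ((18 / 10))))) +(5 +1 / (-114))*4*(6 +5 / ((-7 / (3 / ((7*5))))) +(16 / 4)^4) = 280313151568 / 53611635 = 5228.59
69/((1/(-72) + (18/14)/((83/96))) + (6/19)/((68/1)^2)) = 1981158291/42301193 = 46.83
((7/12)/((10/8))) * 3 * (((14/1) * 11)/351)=1078/1755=0.61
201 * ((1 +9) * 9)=18090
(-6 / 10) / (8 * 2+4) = -3 / 100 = -0.03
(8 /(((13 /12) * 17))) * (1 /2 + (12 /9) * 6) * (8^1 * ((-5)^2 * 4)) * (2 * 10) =768000 /13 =59076.92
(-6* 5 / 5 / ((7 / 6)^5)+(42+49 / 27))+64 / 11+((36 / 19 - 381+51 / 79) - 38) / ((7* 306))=5943538158286 / 127372673043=46.66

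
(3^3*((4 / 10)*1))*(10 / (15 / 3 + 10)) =36 / 5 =7.20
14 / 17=0.82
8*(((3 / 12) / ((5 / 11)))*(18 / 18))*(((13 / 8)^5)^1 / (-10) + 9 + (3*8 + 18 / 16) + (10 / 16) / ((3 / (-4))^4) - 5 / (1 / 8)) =-1469387183 / 66355200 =-22.14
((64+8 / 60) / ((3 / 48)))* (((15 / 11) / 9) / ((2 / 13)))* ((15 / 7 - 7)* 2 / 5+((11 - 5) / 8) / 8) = -12949963 / 6930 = -1868.68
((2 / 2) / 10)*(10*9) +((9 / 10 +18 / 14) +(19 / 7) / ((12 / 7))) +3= 6623 / 420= 15.77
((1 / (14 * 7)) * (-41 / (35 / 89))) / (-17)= 3649 / 58310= 0.06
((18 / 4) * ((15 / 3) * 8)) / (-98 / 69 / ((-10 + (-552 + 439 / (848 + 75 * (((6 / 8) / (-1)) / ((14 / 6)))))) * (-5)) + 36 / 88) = 384688834200 / 873211571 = 440.54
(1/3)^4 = 1/81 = 0.01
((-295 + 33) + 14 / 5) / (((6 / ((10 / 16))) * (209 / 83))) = -10.72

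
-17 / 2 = -8.50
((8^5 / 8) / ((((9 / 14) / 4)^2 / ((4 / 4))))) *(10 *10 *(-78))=-33397145600 / 27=-1236931318.52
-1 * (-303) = 303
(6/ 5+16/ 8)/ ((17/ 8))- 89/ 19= -5133/ 1615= -3.18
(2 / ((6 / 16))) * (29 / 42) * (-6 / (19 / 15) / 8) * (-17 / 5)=986 / 133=7.41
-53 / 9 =-5.89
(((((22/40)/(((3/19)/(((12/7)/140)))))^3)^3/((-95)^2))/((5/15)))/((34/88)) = 69554192499831753417/173018944777985206250000000000000000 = 0.00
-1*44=-44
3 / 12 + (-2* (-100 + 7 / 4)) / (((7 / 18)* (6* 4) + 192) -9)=1.27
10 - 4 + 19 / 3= 37 / 3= 12.33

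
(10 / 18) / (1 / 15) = 25 / 3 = 8.33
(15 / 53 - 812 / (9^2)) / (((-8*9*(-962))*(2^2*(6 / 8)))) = -3217 / 68619312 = -0.00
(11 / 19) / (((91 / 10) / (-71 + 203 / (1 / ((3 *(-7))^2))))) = 517880 / 91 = 5690.99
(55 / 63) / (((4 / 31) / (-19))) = -32395 / 252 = -128.55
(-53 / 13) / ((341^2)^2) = -53 / 175776522493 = -0.00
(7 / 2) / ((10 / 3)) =21 / 20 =1.05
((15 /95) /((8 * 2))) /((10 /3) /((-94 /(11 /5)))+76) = 0.00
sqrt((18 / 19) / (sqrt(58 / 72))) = 6* 29^(3 / 4)* sqrt(57) / 551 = 1.03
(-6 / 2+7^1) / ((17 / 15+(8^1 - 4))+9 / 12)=240 / 353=0.68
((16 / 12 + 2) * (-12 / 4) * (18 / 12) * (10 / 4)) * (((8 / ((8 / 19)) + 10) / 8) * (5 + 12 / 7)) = -102225 / 112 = -912.72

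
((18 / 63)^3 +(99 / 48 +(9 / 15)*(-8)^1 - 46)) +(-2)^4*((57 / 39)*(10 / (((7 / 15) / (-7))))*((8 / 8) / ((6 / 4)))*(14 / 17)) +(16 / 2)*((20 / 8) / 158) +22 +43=-914735883303 / 479074960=-1909.38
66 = 66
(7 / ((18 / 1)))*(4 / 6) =7 / 27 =0.26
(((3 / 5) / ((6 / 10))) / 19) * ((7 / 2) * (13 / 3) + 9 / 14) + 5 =2327 / 399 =5.83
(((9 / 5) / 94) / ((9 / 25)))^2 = 25 / 8836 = 0.00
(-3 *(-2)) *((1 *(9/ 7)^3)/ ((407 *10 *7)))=2187/ 4886035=0.00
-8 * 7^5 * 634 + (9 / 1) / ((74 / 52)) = -3154068614 / 37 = -85245097.68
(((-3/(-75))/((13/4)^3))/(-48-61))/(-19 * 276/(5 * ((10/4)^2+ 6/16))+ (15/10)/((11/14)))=0.00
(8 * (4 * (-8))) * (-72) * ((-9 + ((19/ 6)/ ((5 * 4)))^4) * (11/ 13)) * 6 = -20527206469/ 24375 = -842141.80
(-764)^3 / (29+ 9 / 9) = -222971872 / 15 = -14864791.47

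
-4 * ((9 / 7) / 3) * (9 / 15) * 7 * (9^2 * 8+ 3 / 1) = -23436 / 5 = -4687.20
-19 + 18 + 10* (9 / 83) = 7 / 83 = 0.08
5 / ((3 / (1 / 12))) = 5 / 36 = 0.14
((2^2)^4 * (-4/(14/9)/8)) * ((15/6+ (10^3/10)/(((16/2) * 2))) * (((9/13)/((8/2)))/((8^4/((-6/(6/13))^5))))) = 11567205/1024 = 11296.10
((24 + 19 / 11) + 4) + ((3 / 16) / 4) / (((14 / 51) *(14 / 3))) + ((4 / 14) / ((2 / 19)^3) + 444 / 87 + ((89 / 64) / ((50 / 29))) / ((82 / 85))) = 57558966263 / 205078720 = 280.67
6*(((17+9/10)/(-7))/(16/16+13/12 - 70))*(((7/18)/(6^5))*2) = 179/7921800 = 0.00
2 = 2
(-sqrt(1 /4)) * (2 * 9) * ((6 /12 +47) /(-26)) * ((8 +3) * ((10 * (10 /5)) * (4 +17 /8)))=2304225 /104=22156.01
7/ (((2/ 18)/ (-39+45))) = 378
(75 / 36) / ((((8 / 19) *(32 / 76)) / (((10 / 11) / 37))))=45125 / 156288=0.29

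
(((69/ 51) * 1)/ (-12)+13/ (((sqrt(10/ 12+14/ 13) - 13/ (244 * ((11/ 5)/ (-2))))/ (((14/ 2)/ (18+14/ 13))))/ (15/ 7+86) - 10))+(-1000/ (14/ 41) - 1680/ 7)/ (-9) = 350.64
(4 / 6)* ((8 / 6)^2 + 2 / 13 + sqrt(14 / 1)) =452 / 351 + 2* sqrt(14) / 3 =3.78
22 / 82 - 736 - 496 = -50501 / 41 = -1231.73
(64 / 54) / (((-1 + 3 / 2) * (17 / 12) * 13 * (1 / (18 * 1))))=512 / 221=2.32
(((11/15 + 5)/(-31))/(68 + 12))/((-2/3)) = 43/12400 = 0.00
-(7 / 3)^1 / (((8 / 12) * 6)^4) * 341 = -2387 / 768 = -3.11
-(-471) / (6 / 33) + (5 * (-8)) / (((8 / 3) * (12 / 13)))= 10297 / 4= 2574.25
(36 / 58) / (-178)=-9 / 2581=-0.00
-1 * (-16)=16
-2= -2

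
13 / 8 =1.62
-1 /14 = -0.07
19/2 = 9.50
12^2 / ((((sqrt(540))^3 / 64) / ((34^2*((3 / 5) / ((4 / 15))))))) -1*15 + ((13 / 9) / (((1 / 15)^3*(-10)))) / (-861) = -8285 / 574 + 36992*sqrt(15) / 75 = 1895.82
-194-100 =-294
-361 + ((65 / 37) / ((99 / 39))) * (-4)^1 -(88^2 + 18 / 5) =-49519903 / 6105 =-8111.37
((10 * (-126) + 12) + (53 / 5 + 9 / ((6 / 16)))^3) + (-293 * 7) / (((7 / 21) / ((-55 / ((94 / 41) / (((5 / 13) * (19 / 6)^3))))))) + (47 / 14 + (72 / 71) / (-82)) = 413015011438076431 / 224106246000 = 1842942.88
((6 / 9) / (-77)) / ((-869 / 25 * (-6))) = -25 / 602217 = -0.00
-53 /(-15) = 53 /15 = 3.53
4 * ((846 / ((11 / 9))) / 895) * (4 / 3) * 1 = 40608 / 9845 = 4.12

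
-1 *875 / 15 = -175 / 3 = -58.33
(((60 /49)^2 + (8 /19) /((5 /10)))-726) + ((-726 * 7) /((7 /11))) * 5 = -1854579248 /45619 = -40653.66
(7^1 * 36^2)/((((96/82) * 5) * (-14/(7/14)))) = -1107/20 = -55.35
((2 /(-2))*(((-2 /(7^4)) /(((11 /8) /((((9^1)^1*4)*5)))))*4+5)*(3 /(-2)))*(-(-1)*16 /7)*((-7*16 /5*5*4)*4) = -740567040 /26411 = -28040.10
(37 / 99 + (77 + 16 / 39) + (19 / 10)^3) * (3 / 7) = 15562219 / 429000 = 36.28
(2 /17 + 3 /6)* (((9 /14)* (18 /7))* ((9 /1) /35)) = 2187 /8330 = 0.26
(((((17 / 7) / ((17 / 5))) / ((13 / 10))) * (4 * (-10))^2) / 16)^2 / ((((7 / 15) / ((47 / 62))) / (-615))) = -5419687500000 / 1796977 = -3016002.71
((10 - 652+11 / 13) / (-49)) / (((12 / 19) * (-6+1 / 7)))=-158365 / 44772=-3.54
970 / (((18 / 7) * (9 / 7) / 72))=21124.44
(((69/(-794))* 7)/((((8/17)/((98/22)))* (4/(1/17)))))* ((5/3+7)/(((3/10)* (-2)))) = 512785/419232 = 1.22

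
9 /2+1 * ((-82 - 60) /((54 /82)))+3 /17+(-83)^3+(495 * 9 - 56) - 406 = -521428547 /918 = -568004.95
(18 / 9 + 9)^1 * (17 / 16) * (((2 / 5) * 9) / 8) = 1683 / 320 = 5.26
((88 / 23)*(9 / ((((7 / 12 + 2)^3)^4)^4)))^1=5005240982501182375330171901438411478709933931791122432 / 8852973007385516482739092428965976022755070404834909879951141229119198743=0.00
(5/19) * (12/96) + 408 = 62021/152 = 408.03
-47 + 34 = -13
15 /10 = 3 /2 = 1.50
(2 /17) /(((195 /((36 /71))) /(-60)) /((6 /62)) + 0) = -864 /486421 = -0.00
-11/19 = -0.58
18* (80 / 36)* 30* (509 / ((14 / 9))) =2748600 / 7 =392657.14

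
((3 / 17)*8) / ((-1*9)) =-8 / 51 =-0.16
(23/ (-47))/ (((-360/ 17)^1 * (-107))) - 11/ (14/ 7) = -9957811/ 1810440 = -5.50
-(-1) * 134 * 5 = 670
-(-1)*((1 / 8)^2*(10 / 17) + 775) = 421605 / 544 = 775.01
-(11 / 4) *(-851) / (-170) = -9361 / 680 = -13.77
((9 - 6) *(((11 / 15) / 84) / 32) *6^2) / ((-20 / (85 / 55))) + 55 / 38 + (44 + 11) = 24023031 / 425600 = 56.45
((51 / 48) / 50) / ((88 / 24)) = 51 / 8800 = 0.01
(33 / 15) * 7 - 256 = -240.60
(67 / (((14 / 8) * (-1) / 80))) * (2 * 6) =-257280 / 7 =-36754.29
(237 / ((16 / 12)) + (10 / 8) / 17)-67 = 1884 / 17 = 110.82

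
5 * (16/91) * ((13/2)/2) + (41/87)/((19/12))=12168/3857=3.15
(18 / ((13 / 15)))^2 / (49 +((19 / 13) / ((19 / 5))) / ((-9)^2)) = 2952450 / 335413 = 8.80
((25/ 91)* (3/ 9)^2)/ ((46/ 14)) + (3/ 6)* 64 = 86137/ 2691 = 32.01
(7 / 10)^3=343 / 1000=0.34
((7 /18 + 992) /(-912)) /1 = -17863 /16416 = -1.09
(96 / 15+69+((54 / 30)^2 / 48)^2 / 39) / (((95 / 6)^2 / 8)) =1411490187 / 586625000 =2.41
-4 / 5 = -0.80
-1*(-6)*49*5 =1470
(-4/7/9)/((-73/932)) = 3728/4599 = 0.81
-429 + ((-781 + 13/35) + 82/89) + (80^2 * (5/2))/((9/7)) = 314993893/28035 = 11235.74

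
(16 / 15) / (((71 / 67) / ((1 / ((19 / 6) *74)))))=1072 / 249565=0.00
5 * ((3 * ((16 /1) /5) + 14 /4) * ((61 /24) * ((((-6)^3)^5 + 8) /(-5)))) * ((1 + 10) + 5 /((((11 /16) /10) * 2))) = 244690789785848081 /330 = 741487241775297.22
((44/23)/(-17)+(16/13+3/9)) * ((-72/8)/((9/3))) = -22135/5083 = -4.35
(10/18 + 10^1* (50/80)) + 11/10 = 1423/180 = 7.91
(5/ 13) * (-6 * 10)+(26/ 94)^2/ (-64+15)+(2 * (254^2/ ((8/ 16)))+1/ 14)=726195993049/ 2814266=258040.99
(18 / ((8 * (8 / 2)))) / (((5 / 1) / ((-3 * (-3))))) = 81 / 80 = 1.01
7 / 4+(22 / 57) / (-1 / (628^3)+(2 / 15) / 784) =5343950625517 / 2352839084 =2271.28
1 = 1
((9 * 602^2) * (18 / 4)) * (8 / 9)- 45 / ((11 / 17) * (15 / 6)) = 143511678 / 11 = 13046516.18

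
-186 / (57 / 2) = -124 / 19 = -6.53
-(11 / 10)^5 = -161051 / 100000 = -1.61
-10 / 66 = -0.15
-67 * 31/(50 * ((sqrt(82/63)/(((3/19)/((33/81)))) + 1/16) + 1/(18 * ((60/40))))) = 10938096792/22897579225-13502028672 * sqrt(574)/22897579225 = -13.65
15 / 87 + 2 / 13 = 0.33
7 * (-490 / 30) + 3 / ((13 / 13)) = -334 / 3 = -111.33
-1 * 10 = -10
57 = 57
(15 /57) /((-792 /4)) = -0.00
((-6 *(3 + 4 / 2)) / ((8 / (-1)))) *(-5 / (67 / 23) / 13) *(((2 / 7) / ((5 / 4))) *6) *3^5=-1006020 / 6097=-165.00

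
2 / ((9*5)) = 2 / 45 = 0.04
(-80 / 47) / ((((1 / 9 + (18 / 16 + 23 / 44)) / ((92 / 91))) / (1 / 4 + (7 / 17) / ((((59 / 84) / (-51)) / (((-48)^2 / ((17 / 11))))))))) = 260599933630080 / 5975734583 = 43609.69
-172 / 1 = -172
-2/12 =-1/6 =-0.17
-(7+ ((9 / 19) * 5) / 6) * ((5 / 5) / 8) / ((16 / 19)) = -281 / 256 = -1.10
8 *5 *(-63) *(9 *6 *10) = -1360800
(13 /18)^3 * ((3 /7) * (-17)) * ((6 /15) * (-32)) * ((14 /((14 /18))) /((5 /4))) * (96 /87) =76490752 /137025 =558.22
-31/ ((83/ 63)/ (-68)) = 132804/ 83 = 1600.05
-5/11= -0.45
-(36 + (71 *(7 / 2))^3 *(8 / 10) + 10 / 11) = -12276384.21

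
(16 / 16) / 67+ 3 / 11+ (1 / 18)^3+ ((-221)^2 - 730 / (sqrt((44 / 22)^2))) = 208360004705 / 4298184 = 48476.29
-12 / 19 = -0.63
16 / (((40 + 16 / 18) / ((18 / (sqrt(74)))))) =81 * sqrt(74) / 851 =0.82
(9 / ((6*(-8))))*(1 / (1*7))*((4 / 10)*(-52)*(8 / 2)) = 78 / 35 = 2.23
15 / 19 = 0.79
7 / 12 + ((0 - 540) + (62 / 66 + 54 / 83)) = -1964143 / 3652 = -537.83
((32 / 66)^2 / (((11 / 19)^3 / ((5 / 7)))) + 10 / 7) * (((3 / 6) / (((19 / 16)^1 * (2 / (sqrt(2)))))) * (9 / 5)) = 18619288 * sqrt(2) / 21419783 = 1.23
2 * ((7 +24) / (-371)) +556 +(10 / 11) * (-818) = -766426 / 4081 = -187.80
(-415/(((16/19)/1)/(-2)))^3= 490235879125/512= 957491951.42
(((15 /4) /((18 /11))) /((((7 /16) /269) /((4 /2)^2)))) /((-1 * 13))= -118360 /273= -433.55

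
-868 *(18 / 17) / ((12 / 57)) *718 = -53285652 / 17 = -3134450.12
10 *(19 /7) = 190 /7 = 27.14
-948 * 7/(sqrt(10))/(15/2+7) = -6636 * sqrt(10)/145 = -144.72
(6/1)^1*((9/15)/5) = 18/25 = 0.72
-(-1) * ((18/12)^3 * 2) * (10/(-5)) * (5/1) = -135/2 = -67.50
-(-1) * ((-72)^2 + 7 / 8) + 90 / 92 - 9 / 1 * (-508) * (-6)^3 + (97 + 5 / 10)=-180737431 / 184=-982268.65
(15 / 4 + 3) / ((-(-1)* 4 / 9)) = 243 / 16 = 15.19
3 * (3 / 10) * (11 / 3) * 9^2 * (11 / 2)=29403 / 20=1470.15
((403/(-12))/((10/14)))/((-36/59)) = 166439/2160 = 77.06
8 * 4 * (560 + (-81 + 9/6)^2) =220168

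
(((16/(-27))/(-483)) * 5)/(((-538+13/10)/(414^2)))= -73600/37569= -1.96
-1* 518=-518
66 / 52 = 1.27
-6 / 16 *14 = -21 / 4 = -5.25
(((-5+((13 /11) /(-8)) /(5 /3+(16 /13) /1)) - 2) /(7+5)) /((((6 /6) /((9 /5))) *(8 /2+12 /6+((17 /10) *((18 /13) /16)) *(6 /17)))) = -911495 /5215628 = -0.17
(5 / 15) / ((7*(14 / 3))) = 1 / 98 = 0.01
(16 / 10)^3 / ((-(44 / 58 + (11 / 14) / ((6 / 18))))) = -207872 / 158125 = -1.31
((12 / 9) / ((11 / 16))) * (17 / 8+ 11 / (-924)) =2840 / 693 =4.10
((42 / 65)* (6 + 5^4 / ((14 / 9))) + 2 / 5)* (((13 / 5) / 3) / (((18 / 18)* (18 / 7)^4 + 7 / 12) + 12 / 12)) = 5.05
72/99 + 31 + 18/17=6131/187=32.79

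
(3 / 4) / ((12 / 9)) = 9 / 16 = 0.56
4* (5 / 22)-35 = -375 / 11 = -34.09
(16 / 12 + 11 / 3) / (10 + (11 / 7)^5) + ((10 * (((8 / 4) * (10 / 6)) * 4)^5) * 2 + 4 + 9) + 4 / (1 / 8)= 74893714150960 / 8886267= 8428028.79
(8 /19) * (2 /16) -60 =-1139 /19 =-59.95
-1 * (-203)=203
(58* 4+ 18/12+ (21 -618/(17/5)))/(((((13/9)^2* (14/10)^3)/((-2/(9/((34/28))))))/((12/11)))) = -3.74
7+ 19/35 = 264/35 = 7.54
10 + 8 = 18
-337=-337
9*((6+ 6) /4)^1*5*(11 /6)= 495 /2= 247.50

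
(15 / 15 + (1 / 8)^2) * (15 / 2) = 975 / 128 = 7.62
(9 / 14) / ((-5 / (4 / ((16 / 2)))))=-9 / 140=-0.06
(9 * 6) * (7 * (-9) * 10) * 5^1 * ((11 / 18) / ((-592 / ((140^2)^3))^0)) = -103950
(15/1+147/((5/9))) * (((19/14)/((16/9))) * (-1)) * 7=-119529/80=-1494.11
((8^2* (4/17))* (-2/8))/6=-32/51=-0.63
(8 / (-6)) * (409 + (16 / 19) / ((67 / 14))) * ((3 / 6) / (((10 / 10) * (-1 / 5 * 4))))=868135 / 2546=340.98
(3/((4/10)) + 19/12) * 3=109/4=27.25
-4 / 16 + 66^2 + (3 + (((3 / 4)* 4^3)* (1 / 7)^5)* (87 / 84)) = 2051211707 / 470596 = 4358.75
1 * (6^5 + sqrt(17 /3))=sqrt(51) /3 + 7776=7778.38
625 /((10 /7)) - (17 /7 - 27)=6469 /14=462.07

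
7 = 7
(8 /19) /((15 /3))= 8 /95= 0.08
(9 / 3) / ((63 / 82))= 82 / 21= 3.90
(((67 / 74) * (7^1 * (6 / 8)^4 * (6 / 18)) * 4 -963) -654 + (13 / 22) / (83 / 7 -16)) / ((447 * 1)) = -2439113719 / 675320448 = -3.61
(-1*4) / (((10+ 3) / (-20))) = 80 / 13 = 6.15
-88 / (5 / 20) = -352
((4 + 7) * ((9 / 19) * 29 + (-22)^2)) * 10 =1040270 / 19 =54751.05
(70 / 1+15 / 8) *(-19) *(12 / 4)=-32775 / 8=-4096.88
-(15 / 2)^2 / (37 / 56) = -3150 / 37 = -85.14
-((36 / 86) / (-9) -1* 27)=27.05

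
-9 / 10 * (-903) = 8127 / 10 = 812.70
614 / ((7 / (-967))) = -593738 / 7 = -84819.71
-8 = -8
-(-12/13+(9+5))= -170/13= -13.08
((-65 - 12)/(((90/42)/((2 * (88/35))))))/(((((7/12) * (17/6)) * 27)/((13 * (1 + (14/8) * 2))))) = -100672/425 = -236.88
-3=-3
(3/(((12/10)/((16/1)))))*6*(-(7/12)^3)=-1715/36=-47.64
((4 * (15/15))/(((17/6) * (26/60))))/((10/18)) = 1296/221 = 5.86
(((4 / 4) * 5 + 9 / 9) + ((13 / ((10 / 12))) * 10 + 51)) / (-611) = -213 / 611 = -0.35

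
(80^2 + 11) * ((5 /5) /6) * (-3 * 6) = -19233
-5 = -5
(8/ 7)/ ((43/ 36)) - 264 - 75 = -101751/ 301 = -338.04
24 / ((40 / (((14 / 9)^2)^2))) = 38416 / 10935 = 3.51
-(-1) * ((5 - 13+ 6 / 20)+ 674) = 6663 / 10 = 666.30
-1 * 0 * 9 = 0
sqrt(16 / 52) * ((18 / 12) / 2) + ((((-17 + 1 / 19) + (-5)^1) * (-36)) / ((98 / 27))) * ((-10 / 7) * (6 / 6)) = -2026620 / 6517 + 3 * sqrt(13) / 26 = -310.56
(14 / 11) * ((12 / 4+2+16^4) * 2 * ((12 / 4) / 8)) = 1376361 / 22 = 62561.86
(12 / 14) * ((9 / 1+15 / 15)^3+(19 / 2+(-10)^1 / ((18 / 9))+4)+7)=6093 / 7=870.43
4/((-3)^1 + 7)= 1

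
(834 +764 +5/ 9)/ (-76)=-21.03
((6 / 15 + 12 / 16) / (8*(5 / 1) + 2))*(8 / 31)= 23 / 3255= 0.01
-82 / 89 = -0.92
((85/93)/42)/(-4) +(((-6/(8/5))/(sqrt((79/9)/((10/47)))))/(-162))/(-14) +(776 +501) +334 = 25170179/15624 - 5 * sqrt(37130)/3742704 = 1610.99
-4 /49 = -0.08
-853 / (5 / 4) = -3412 / 5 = -682.40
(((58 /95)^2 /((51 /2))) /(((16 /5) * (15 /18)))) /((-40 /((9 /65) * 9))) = -68121 /398905000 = -0.00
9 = 9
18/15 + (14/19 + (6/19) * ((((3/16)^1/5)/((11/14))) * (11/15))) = 3701/1900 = 1.95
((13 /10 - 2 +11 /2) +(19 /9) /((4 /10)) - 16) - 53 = -5303 /90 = -58.92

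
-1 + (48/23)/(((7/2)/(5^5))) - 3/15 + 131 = 1604489/805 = 1993.15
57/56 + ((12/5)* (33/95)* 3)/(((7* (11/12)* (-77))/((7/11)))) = 3265707/3218600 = 1.01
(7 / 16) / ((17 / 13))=91 / 272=0.33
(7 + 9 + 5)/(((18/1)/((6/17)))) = 7/17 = 0.41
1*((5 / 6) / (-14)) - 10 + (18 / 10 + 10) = 731 / 420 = 1.74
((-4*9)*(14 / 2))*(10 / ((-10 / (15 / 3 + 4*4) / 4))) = 21168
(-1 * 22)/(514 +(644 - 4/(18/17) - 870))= -99/1279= -0.08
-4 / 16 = -1 / 4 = -0.25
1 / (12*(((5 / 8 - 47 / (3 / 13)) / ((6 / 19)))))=-12 / 92587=-0.00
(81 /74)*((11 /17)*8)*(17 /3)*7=8316 /37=224.76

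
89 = 89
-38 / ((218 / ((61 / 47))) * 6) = -1159 / 30738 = -0.04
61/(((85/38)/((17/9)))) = 2318/45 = 51.51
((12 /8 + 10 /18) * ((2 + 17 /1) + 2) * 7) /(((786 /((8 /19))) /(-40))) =-145040 /22401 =-6.47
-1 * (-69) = 69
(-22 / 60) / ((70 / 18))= -33 / 350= -0.09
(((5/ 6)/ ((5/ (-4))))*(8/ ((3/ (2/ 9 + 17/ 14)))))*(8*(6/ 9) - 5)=-0.85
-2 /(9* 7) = -2 /63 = -0.03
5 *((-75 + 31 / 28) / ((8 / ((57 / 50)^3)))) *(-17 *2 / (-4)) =-6513793389 / 11200000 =-581.59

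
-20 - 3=-23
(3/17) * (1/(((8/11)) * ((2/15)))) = 495/272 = 1.82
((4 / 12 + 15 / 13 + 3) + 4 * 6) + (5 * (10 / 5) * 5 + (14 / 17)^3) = 15145709 / 191607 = 79.05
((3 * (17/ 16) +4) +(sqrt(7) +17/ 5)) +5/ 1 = 18.23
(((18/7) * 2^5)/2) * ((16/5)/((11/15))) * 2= 27648/77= 359.06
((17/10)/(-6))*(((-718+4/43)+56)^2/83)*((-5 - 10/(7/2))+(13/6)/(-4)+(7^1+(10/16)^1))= 6393888683/5524812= 1157.30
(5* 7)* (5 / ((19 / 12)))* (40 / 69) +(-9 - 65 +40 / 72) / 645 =162251143 / 2536785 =63.96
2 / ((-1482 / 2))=-2 / 741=-0.00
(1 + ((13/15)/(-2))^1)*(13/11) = 221/330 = 0.67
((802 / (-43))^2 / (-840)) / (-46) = 160801 / 17861340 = 0.01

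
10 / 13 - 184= -2382 / 13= -183.23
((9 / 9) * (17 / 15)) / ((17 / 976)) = 976 / 15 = 65.07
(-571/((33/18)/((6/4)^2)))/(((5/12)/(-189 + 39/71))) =247535352/781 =316946.67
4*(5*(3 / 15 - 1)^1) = -16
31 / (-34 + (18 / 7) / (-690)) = -805 / 883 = -0.91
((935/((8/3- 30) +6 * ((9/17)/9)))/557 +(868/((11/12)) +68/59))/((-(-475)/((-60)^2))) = 4243936775211/590679562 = 7184.84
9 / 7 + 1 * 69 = 492 / 7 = 70.29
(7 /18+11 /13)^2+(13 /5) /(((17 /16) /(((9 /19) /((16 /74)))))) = 608963863 /88430940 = 6.89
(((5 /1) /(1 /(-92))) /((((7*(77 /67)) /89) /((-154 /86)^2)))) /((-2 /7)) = 105604730 /1849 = 57114.51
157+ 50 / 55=1737 / 11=157.91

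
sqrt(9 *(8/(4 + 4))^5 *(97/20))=3 *sqrt(485)/10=6.61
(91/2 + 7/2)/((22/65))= 3185/22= 144.77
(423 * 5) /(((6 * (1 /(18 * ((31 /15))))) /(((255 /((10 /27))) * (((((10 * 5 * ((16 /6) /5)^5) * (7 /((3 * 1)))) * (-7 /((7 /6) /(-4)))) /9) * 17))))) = 772672323584 /375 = 2060459529.56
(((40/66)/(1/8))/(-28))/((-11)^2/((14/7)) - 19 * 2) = -0.01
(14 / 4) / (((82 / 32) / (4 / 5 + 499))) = 139944 / 205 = 682.65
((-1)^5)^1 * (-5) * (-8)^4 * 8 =163840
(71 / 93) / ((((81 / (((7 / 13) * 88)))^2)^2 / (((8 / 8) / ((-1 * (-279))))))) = 10223066771456 / 31900731118386507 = 0.00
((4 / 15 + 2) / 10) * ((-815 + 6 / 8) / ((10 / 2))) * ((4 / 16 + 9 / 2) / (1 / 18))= -3156033 / 1000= -3156.03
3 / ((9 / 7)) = 7 / 3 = 2.33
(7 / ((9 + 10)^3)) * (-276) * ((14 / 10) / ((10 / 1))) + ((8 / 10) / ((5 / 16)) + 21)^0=164713 / 171475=0.96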